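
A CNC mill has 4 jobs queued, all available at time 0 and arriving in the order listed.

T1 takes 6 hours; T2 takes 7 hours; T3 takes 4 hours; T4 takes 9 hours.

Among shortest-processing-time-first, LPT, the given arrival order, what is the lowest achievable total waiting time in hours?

31

SPT (increasing processing time): T3 T1 T2 T4.
T3: waits 0, runs 0→4
T1: waits 4, runs 4→10
T2: waits 10, runs 10→17
T4: waits 17, runs 17→26
Sum = 0+4+10+17 = 31.
LPT (decreasing processing time): T4 T2 T1 T3.
T4: waits 0, runs 0→9
T2: waits 9, runs 9→16
T1: waits 16, runs 16→22
T3: waits 22, runs 22→26
Sum = 0+9+16+22 = 47.
FIFO (arrival order): T1 T2 T3 T4.
T1: waits 0, runs 0→6
T2: waits 6, runs 6→13
T3: waits 13, runs 13→17
T4: waits 17, runs 17→26
Sum = 0+6+13+17 = 36.
SPT 31, LPT 47, FIFO 36 → minimum 31.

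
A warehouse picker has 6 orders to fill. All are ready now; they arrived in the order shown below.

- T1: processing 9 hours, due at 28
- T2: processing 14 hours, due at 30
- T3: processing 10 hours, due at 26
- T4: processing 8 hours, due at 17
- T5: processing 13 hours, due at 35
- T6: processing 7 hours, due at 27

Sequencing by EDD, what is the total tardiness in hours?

EDD (increasing due date): T4 T3 T6 T1 T2 T5.
T4: 0→8, due 17, tardiness 0
T3: 8→18, due 26, tardiness 0
T6: 18→25, due 27, tardiness 0
T1: 25→34, due 28, tardiness 6
T2: 34→48, due 30, tardiness 18
T5: 48→61, due 35, tardiness 26
Sum = 0+0+0+6+18+26 = 50.

50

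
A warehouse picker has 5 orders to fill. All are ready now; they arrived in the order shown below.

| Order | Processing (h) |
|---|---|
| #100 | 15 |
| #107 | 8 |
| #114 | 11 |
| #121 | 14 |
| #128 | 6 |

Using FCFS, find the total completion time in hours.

174

FIFO (arrival order): #100 #107 #114 #121 #128.
#100: 0→15
#107: 15→23
#114: 23→34
#121: 34→48
#128: 48→54
Sum = 15+23+34+48+54 = 174.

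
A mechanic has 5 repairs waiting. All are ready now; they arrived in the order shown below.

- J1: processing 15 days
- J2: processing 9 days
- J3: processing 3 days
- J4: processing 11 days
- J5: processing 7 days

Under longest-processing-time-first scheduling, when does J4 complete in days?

LPT (decreasing processing time): J1 J4 J2 J5 J3.
J1: 0→15
J4: 15→26

26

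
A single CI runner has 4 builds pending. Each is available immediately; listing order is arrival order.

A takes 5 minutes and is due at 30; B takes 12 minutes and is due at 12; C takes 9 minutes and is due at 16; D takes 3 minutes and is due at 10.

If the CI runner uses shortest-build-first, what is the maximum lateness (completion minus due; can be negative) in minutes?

17

SPT (increasing processing time): D A C B.
D: 0→3, due 10, lateness -7
A: 3→8, due 30, lateness -22
C: 8→17, due 16, lateness 1
B: 17→29, due 12, lateness 17
Maximum = 17.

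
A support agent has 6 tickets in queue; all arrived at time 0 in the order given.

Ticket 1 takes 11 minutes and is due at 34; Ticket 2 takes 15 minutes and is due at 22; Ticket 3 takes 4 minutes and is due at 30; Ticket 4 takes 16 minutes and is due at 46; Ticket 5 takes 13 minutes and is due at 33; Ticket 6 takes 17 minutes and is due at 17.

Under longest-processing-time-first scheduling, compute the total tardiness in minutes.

LPT (decreasing processing time): Ticket 6 Ticket 4 Ticket 2 Ticket 5 Ticket 1 Ticket 3.
Ticket 6: 0→17, due 17, tardiness 0
Ticket 4: 17→33, due 46, tardiness 0
Ticket 2: 33→48, due 22, tardiness 26
Ticket 5: 48→61, due 33, tardiness 28
Ticket 1: 61→72, due 34, tardiness 38
Ticket 3: 72→76, due 30, tardiness 46
Sum = 0+0+26+28+38+46 = 138.

138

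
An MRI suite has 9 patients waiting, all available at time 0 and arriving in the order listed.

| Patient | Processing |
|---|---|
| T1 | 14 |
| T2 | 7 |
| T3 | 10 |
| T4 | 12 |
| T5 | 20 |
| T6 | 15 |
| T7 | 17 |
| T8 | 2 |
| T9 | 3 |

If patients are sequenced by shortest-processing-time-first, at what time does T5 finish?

SPT (increasing processing time): T8 T9 T2 T3 T4 T1 T6 T7 T5.
T8: 0→2
T9: 2→5
T2: 5→12
T3: 12→22
T4: 22→34
T1: 34→48
T6: 48→63
T7: 63→80
T5: 80→100

100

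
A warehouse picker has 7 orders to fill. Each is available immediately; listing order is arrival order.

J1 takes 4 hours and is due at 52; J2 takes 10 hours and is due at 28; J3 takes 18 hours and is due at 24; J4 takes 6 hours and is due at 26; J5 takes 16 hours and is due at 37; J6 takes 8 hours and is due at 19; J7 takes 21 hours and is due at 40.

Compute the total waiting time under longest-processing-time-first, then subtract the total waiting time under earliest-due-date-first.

87

LPT (decreasing processing time): J7 J3 J5 J2 J6 J4 J1.
J7: waits 0, runs 0→21
J3: waits 21, runs 21→39
J5: waits 39, runs 39→55
J2: waits 55, runs 55→65
J6: waits 65, runs 65→73
J4: waits 73, runs 73→79
J1: waits 79, runs 79→83
Sum = 0+21+39+55+65+73+79 = 332.
EDD (increasing due date): J6 J3 J4 J2 J5 J7 J1.
J6: waits 0, runs 0→8
J3: waits 8, runs 8→26
J4: waits 26, runs 26→32
J2: waits 32, runs 32→42
J5: waits 42, runs 42→58
J7: waits 58, runs 58→79
J1: waits 79, runs 79→83
Sum = 0+8+26+32+42+58+79 = 245.
Difference = 332 − 245 = 87.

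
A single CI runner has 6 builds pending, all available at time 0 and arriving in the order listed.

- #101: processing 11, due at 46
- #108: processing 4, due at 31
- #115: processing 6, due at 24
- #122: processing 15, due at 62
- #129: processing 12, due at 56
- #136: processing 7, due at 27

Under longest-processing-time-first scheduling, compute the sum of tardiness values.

LPT (decreasing processing time): #122 #129 #101 #136 #115 #108.
#122: 0→15, due 62, tardiness 0
#129: 15→27, due 56, tardiness 0
#101: 27→38, due 46, tardiness 0
#136: 38→45, due 27, tardiness 18
#115: 45→51, due 24, tardiness 27
#108: 51→55, due 31, tardiness 24
Sum = 0+0+0+18+27+24 = 69.

69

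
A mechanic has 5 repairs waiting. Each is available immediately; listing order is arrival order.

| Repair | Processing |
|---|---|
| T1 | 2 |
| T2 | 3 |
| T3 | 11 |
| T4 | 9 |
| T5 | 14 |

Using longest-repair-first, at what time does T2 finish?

37

LPT (decreasing processing time): T5 T3 T4 T2 T1.
T5: 0→14
T3: 14→25
T4: 25→34
T2: 34→37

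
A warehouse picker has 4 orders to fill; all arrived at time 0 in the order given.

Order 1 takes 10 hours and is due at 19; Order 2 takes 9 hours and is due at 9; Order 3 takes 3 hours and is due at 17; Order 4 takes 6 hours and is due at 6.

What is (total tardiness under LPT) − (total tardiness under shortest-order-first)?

LPT (decreasing processing time): Order 1 Order 2 Order 4 Order 3.
Order 1: 0→10, due 19, tardiness 0
Order 2: 10→19, due 9, tardiness 10
Order 4: 19→25, due 6, tardiness 19
Order 3: 25→28, due 17, tardiness 11
Sum = 0+10+19+11 = 40.
SPT (increasing processing time): Order 3 Order 4 Order 2 Order 1.
Order 3: 0→3, due 17, tardiness 0
Order 4: 3→9, due 6, tardiness 3
Order 2: 9→18, due 9, tardiness 9
Order 1: 18→28, due 19, tardiness 9
Sum = 0+3+9+9 = 21.
Difference = 40 − 21 = 19.

19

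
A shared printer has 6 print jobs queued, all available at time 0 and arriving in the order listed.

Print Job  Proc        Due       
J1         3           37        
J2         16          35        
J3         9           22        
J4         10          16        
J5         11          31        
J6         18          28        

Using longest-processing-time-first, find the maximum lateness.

LPT (decreasing processing time): J6 J2 J5 J4 J3 J1.
J6: 0→18, due 28, lateness -10
J2: 18→34, due 35, lateness -1
J5: 34→45, due 31, lateness 14
J4: 45→55, due 16, lateness 39
J3: 55→64, due 22, lateness 42
J1: 64→67, due 37, lateness 30
Maximum = 42.

42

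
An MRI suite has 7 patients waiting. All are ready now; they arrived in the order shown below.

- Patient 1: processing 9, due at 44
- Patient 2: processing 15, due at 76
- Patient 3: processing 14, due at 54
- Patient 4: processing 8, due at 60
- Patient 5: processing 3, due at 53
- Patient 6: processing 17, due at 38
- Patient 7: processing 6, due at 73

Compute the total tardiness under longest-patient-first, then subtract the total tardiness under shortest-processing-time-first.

-1

LPT (decreasing processing time): Patient 6 Patient 2 Patient 3 Patient 1 Patient 4 Patient 7 Patient 5.
Patient 6: 0→17, due 38, tardiness 0
Patient 2: 17→32, due 76, tardiness 0
Patient 3: 32→46, due 54, tardiness 0
Patient 1: 46→55, due 44, tardiness 11
Patient 4: 55→63, due 60, tardiness 3
Patient 7: 63→69, due 73, tardiness 0
Patient 5: 69→72, due 53, tardiness 19
Sum = 0+0+0+11+3+0+19 = 33.
SPT (increasing processing time): Patient 5 Patient 7 Patient 4 Patient 1 Patient 3 Patient 2 Patient 6.
Patient 5: 0→3, due 53, tardiness 0
Patient 7: 3→9, due 73, tardiness 0
Patient 4: 9→17, due 60, tardiness 0
Patient 1: 17→26, due 44, tardiness 0
Patient 3: 26→40, due 54, tardiness 0
Patient 2: 40→55, due 76, tardiness 0
Patient 6: 55→72, due 38, tardiness 34
Sum = 0+0+0+0+0+0+34 = 34.
Difference = 33 − 34 = -1.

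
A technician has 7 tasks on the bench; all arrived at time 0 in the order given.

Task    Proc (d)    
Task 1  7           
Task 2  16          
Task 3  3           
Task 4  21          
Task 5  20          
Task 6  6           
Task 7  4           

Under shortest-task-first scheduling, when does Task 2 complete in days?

SPT (increasing processing time): Task 3 Task 7 Task 6 Task 1 Task 2 Task 5 Task 4.
Task 3: 0→3
Task 7: 3→7
Task 6: 7→13
Task 1: 13→20
Task 2: 20→36

36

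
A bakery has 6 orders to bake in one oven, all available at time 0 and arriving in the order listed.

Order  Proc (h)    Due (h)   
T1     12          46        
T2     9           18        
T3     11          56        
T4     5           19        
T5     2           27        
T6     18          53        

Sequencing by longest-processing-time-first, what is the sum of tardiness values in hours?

98

LPT (decreasing processing time): T6 T1 T3 T2 T4 T5.
T6: 0→18, due 53, tardiness 0
T1: 18→30, due 46, tardiness 0
T3: 30→41, due 56, tardiness 0
T2: 41→50, due 18, tardiness 32
T4: 50→55, due 19, tardiness 36
T5: 55→57, due 27, tardiness 30
Sum = 0+0+0+32+36+30 = 98.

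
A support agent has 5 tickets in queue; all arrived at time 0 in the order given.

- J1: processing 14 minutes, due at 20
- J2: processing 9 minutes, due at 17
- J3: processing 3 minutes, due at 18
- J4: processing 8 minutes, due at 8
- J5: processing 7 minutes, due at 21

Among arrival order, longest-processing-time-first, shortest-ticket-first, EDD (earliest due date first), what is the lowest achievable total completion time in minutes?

FIFO (arrival order): J1 J2 J3 J4 J5.
J1: 0→14
J2: 14→23
J3: 23→26
J4: 26→34
J5: 34→41
Sum = 14+23+26+34+41 = 138.
LPT (decreasing processing time): J1 J2 J4 J5 J3.
J1: 0→14
J2: 14→23
J4: 23→31
J5: 31→38
J3: 38→41
Sum = 14+23+31+38+41 = 147.
SPT (increasing processing time): J3 J5 J4 J2 J1.
J3: 0→3
J5: 3→10
J4: 10→18
J2: 18→27
J1: 27→41
Sum = 3+10+18+27+41 = 99.
EDD (increasing due date): J4 J2 J3 J1 J5.
J4: 0→8
J2: 8→17
J3: 17→20
J1: 20→34
J5: 34→41
Sum = 8+17+20+34+41 = 120.
FIFO 138, LPT 147, SPT 99, EDD 120 → minimum 99.

99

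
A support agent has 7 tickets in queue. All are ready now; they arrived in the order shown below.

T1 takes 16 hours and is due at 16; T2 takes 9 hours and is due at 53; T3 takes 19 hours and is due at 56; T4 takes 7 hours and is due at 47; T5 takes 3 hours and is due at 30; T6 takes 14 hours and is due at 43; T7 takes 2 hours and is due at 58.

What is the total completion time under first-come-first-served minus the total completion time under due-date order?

FIFO (arrival order): T1 T2 T3 T4 T5 T6 T7.
T1: 0→16
T2: 16→25
T3: 25→44
T4: 44→51
T5: 51→54
T6: 54→68
T7: 68→70
Sum = 16+25+44+51+54+68+70 = 328.
EDD (increasing due date): T1 T5 T6 T4 T2 T3 T7.
T1: 0→16
T5: 16→19
T6: 19→33
T4: 33→40
T2: 40→49
T3: 49→68
T7: 68→70
Sum = 16+19+33+40+49+68+70 = 295.
Difference = 328 − 295 = 33.

33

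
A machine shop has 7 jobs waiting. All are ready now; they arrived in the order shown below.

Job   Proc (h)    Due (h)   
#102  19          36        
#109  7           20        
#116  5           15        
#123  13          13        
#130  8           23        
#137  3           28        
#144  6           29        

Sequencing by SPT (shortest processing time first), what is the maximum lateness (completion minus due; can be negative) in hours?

SPT (increasing processing time): #137 #116 #144 #109 #130 #123 #102.
#137: 0→3, due 28, lateness -25
#116: 3→8, due 15, lateness -7
#144: 8→14, due 29, lateness -15
#109: 14→21, due 20, lateness 1
#130: 21→29, due 23, lateness 6
#123: 29→42, due 13, lateness 29
#102: 42→61, due 36, lateness 25
Maximum = 29.

29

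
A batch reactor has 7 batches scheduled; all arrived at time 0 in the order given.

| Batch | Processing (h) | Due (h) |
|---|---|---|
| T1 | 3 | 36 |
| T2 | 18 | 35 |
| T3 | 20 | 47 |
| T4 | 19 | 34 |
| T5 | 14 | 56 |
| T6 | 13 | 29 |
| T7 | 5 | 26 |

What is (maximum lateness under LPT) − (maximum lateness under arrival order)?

-3

LPT (decreasing processing time): T3 T4 T2 T5 T6 T7 T1.
T3: 0→20, due 47, lateness -27
T4: 20→39, due 34, lateness 5
T2: 39→57, due 35, lateness 22
T5: 57→71, due 56, lateness 15
T6: 71→84, due 29, lateness 55
T7: 84→89, due 26, lateness 63
T1: 89→92, due 36, lateness 56
Maximum = 63.
FIFO (arrival order): T1 T2 T3 T4 T5 T6 T7.
T1: 0→3, due 36, lateness -33
T2: 3→21, due 35, lateness -14
T3: 21→41, due 47, lateness -6
T4: 41→60, due 34, lateness 26
T5: 60→74, due 56, lateness 18
T6: 74→87, due 29, lateness 58
T7: 87→92, due 26, lateness 66
Maximum = 66.
Difference = 63 − 66 = -3.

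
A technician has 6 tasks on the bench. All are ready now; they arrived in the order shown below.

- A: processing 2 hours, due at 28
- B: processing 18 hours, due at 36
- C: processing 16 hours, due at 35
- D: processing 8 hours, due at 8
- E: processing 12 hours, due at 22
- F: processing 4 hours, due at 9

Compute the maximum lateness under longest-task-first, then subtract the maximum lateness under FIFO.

LPT (decreasing processing time): B C E D F A.
B: 0→18, due 36, lateness -18
C: 18→34, due 35, lateness -1
E: 34→46, due 22, lateness 24
D: 46→54, due 8, lateness 46
F: 54→58, due 9, lateness 49
A: 58→60, due 28, lateness 32
Maximum = 49.
FIFO (arrival order): A B C D E F.
A: 0→2, due 28, lateness -26
B: 2→20, due 36, lateness -16
C: 20→36, due 35, lateness 1
D: 36→44, due 8, lateness 36
E: 44→56, due 22, lateness 34
F: 56→60, due 9, lateness 51
Maximum = 51.
Difference = 49 − 51 = -2.

-2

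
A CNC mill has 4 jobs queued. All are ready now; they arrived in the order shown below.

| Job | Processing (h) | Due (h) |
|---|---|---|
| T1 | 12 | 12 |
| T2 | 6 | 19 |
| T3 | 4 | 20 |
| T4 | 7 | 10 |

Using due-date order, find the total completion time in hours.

80

EDD (increasing due date): T4 T1 T2 T3.
T4: 0→7
T1: 7→19
T2: 19→25
T3: 25→29
Sum = 7+19+25+29 = 80.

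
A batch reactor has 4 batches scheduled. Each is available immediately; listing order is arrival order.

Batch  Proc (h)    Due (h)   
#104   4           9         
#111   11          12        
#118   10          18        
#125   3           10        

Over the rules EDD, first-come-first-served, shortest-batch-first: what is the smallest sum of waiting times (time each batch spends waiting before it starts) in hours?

EDD (increasing due date): #104 #125 #111 #118.
#104: waits 0, runs 0→4
#125: waits 4, runs 4→7
#111: waits 7, runs 7→18
#118: waits 18, runs 18→28
Sum = 0+4+7+18 = 29.
FIFO (arrival order): #104 #111 #118 #125.
#104: waits 0, runs 0→4
#111: waits 4, runs 4→15
#118: waits 15, runs 15→25
#125: waits 25, runs 25→28
Sum = 0+4+15+25 = 44.
SPT (increasing processing time): #125 #104 #118 #111.
#125: waits 0, runs 0→3
#104: waits 3, runs 3→7
#118: waits 7, runs 7→17
#111: waits 17, runs 17→28
Sum = 0+3+7+17 = 27.
EDD 29, FIFO 44, SPT 27 → minimum 27.

27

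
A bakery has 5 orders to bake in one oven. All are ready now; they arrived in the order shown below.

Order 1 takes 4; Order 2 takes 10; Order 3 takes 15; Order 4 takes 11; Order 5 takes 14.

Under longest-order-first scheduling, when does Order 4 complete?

LPT (decreasing processing time): Order 3 Order 5 Order 4 Order 2 Order 1.
Order 3: 0→15
Order 5: 15→29
Order 4: 29→40

40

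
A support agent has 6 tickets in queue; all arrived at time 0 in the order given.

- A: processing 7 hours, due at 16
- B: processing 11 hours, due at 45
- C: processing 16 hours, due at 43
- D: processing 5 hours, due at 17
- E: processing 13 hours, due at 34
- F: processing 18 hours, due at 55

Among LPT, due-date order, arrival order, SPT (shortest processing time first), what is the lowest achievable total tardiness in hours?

22

LPT (decreasing processing time): F C E B A D.
F: 0→18, due 55, tardiness 0
C: 18→34, due 43, tardiness 0
E: 34→47, due 34, tardiness 13
B: 47→58, due 45, tardiness 13
A: 58→65, due 16, tardiness 49
D: 65→70, due 17, tardiness 53
Sum = 0+0+13+13+49+53 = 128.
EDD (increasing due date): A D E C B F.
A: 0→7, due 16, tardiness 0
D: 7→12, due 17, tardiness 0
E: 12→25, due 34, tardiness 0
C: 25→41, due 43, tardiness 0
B: 41→52, due 45, tardiness 7
F: 52→70, due 55, tardiness 15
Sum = 0+0+0+0+7+15 = 22.
FIFO (arrival order): A B C D E F.
A: 0→7, due 16, tardiness 0
B: 7→18, due 45, tardiness 0
C: 18→34, due 43, tardiness 0
D: 34→39, due 17, tardiness 22
E: 39→52, due 34, tardiness 18
F: 52→70, due 55, tardiness 15
Sum = 0+0+0+22+18+15 = 55.
SPT (increasing processing time): D A B E C F.
D: 0→5, due 17, tardiness 0
A: 5→12, due 16, tardiness 0
B: 12→23, due 45, tardiness 0
E: 23→36, due 34, tardiness 2
C: 36→52, due 43, tardiness 9
F: 52→70, due 55, tardiness 15
Sum = 0+0+0+2+9+15 = 26.
LPT 128, EDD 22, FIFO 55, SPT 26 → minimum 22.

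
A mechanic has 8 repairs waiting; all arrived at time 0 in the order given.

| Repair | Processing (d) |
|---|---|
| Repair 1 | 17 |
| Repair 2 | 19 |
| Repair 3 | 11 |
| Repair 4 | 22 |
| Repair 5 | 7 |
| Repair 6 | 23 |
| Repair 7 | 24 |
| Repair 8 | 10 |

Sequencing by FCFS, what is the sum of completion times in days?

600

FIFO (arrival order): Repair 1 Repair 2 Repair 3 Repair 4 Repair 5 Repair 6 Repair 7 Repair 8.
Repair 1: 0→17
Repair 2: 17→36
Repair 3: 36→47
Repair 4: 47→69
Repair 5: 69→76
Repair 6: 76→99
Repair 7: 99→123
Repair 8: 123→133
Sum = 17+36+47+69+76+99+123+133 = 600.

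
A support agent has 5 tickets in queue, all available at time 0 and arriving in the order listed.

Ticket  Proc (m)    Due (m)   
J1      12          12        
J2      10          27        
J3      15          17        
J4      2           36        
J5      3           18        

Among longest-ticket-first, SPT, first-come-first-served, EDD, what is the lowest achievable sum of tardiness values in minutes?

40

LPT (decreasing processing time): J3 J1 J2 J5 J4.
J3: 0→15, due 17, tardiness 0
J1: 15→27, due 12, tardiness 15
J2: 27→37, due 27, tardiness 10
J5: 37→40, due 18, tardiness 22
J4: 40→42, due 36, tardiness 6
Sum = 0+15+10+22+6 = 53.
SPT (increasing processing time): J4 J5 J2 J1 J3.
J4: 0→2, due 36, tardiness 0
J5: 2→5, due 18, tardiness 0
J2: 5→15, due 27, tardiness 0
J1: 15→27, due 12, tardiness 15
J3: 27→42, due 17, tardiness 25
Sum = 0+0+0+15+25 = 40.
FIFO (arrival order): J1 J2 J3 J4 J5.
J1: 0→12, due 12, tardiness 0
J2: 12→22, due 27, tardiness 0
J3: 22→37, due 17, tardiness 20
J4: 37→39, due 36, tardiness 3
J5: 39→42, due 18, tardiness 24
Sum = 0+0+20+3+24 = 47.
EDD (increasing due date): J1 J3 J5 J2 J4.
J1: 0→12, due 12, tardiness 0
J3: 12→27, due 17, tardiness 10
J5: 27→30, due 18, tardiness 12
J2: 30→40, due 27, tardiness 13
J4: 40→42, due 36, tardiness 6
Sum = 0+10+12+13+6 = 41.
LPT 53, SPT 40, FIFO 47, EDD 41 → minimum 40.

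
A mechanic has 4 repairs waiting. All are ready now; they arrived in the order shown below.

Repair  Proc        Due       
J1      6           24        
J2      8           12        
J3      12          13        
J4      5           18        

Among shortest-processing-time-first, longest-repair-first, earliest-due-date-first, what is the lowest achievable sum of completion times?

SPT (increasing processing time): J4 J1 J2 J3.
J4: 0→5
J1: 5→11
J2: 11→19
J3: 19→31
Sum = 5+11+19+31 = 66.
LPT (decreasing processing time): J3 J2 J1 J4.
J3: 0→12
J2: 12→20
J1: 20→26
J4: 26→31
Sum = 12+20+26+31 = 89.
EDD (increasing due date): J2 J3 J4 J1.
J2: 0→8
J3: 8→20
J4: 20→25
J1: 25→31
Sum = 8+20+25+31 = 84.
SPT 66, LPT 89, EDD 84 → minimum 66.

66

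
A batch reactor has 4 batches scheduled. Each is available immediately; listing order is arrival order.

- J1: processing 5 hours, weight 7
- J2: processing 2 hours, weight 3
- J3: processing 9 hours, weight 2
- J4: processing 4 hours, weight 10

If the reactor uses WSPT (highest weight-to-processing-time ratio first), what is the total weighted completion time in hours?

WSPT (decreasing weight/processing-time ratio): J4 J2 J1 J3.
J4: finishes 4, weight 10, w·C = 40
J2: finishes 6, weight 3, w·C = 18
J1: finishes 11, weight 7, w·C = 77
J3: finishes 20, weight 2, w·C = 40
Sum = 40+18+77+40 = 175.

175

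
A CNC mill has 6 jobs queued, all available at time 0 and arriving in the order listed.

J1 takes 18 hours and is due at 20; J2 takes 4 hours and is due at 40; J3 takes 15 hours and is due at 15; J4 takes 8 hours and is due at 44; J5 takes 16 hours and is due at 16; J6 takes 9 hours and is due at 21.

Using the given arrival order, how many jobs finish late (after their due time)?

4

FIFO (arrival order): J1 J2 J3 J4 J5 J6.
J1: 0→18, due 20, tardiness 0
J2: 18→22, due 40, tardiness 0
J3: 22→37, due 15, tardiness 22
J4: 37→45, due 44, tardiness 1
J5: 45→61, due 16, tardiness 45
J6: 61→70, due 21, tardiness 49
Late jobs: 4.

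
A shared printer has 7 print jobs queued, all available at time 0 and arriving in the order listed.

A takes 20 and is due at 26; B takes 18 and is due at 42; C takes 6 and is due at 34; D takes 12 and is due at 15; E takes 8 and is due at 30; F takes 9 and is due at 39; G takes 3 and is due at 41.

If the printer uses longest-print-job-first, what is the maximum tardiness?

39

LPT (decreasing processing time): A B D F E C G.
A: 0→20, due 26, tardiness 0
B: 20→38, due 42, tardiness 0
D: 38→50, due 15, tardiness 35
F: 50→59, due 39, tardiness 20
E: 59→67, due 30, tardiness 37
C: 67→73, due 34, tardiness 39
G: 73→76, due 41, tardiness 35
Maximum = 39.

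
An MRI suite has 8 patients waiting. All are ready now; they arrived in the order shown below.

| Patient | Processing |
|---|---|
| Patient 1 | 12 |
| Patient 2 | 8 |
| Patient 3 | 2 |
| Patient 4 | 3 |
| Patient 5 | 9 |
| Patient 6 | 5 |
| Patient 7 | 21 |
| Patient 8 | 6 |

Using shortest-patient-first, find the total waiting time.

135

SPT (increasing processing time): Patient 3 Patient 4 Patient 6 Patient 8 Patient 2 Patient 5 Patient 1 Patient 7.
Patient 3: waits 0, runs 0→2
Patient 4: waits 2, runs 2→5
Patient 6: waits 5, runs 5→10
Patient 8: waits 10, runs 10→16
Patient 2: waits 16, runs 16→24
Patient 5: waits 24, runs 24→33
Patient 1: waits 33, runs 33→45
Patient 7: waits 45, runs 45→66
Sum = 0+2+5+10+16+24+33+45 = 135.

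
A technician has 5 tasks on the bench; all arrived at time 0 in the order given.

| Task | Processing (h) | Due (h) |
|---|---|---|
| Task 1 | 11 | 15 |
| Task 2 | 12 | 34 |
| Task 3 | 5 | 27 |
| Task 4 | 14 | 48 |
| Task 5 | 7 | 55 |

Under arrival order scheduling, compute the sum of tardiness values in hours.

1

FIFO (arrival order): Task 1 Task 2 Task 3 Task 4 Task 5.
Task 1: 0→11, due 15, tardiness 0
Task 2: 11→23, due 34, tardiness 0
Task 3: 23→28, due 27, tardiness 1
Task 4: 28→42, due 48, tardiness 0
Task 5: 42→49, due 55, tardiness 0
Sum = 0+0+1+0+0 = 1.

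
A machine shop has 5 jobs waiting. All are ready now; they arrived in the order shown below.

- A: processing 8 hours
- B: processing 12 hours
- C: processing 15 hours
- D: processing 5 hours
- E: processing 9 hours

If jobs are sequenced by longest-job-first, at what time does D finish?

49

LPT (decreasing processing time): C B E A D.
C: 0→15
B: 15→27
E: 27→36
A: 36→44
D: 44→49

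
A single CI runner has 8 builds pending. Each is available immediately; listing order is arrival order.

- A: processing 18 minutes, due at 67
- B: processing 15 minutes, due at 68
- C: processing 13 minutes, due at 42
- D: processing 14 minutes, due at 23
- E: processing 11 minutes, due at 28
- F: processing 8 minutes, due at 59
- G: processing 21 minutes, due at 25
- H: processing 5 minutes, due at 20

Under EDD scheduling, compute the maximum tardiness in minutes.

EDD (increasing due date): H D G E C F A B.
H: 0→5, due 20, tardiness 0
D: 5→19, due 23, tardiness 0
G: 19→40, due 25, tardiness 15
E: 40→51, due 28, tardiness 23
C: 51→64, due 42, tardiness 22
F: 64→72, due 59, tardiness 13
A: 72→90, due 67, tardiness 23
B: 90→105, due 68, tardiness 37
Maximum = 37.

37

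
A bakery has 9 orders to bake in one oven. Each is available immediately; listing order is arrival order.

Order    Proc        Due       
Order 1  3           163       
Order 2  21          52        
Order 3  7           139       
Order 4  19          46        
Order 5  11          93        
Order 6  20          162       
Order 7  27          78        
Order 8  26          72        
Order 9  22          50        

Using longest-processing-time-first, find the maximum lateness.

LPT (decreasing processing time): Order 7 Order 8 Order 9 Order 2 Order 6 Order 4 Order 5 Order 3 Order 1.
Order 7: 0→27, due 78, lateness -51
Order 8: 27→53, due 72, lateness -19
Order 9: 53→75, due 50, lateness 25
Order 2: 75→96, due 52, lateness 44
Order 6: 96→116, due 162, lateness -46
Order 4: 116→135, due 46, lateness 89
Order 5: 135→146, due 93, lateness 53
Order 3: 146→153, due 139, lateness 14
Order 1: 153→156, due 163, lateness -7
Maximum = 89.

89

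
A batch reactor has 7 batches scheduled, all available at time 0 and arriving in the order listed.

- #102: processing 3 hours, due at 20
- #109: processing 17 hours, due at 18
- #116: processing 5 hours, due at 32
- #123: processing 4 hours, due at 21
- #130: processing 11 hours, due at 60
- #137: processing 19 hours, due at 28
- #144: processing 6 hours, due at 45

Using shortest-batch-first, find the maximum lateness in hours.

37

SPT (increasing processing time): #102 #123 #116 #144 #130 #109 #137.
#102: 0→3, due 20, lateness -17
#123: 3→7, due 21, lateness -14
#116: 7→12, due 32, lateness -20
#144: 12→18, due 45, lateness -27
#130: 18→29, due 60, lateness -31
#109: 29→46, due 18, lateness 28
#137: 46→65, due 28, lateness 37
Maximum = 37.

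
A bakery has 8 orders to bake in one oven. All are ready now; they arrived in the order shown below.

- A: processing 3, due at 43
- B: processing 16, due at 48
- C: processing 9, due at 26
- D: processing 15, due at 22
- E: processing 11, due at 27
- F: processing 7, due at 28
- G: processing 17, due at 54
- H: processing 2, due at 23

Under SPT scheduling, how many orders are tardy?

4

SPT (increasing processing time): H A F C E D B G.
H: 0→2, due 23, tardiness 0
A: 2→5, due 43, tardiness 0
F: 5→12, due 28, tardiness 0
C: 12→21, due 26, tardiness 0
E: 21→32, due 27, tardiness 5
D: 32→47, due 22, tardiness 25
B: 47→63, due 48, tardiness 15
G: 63→80, due 54, tardiness 26
Late orders: 4.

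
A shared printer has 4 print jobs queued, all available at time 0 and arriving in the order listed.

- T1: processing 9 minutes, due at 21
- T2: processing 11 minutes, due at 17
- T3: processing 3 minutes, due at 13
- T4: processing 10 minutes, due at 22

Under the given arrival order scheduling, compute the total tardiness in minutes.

FIFO (arrival order): T1 T2 T3 T4.
T1: 0→9, due 21, tardiness 0
T2: 9→20, due 17, tardiness 3
T3: 20→23, due 13, tardiness 10
T4: 23→33, due 22, tardiness 11
Sum = 0+3+10+11 = 24.

24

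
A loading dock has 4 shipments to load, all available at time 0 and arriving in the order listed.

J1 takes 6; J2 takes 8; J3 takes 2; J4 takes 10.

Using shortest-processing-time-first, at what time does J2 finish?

SPT (increasing processing time): J3 J1 J2 J4.
J3: 0→2
J1: 2→8
J2: 8→16

16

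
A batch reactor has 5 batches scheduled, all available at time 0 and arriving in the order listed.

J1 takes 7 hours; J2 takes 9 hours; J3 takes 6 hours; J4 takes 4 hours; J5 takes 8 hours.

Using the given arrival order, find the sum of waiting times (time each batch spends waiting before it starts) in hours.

71

FIFO (arrival order): J1 J2 J3 J4 J5.
J1: waits 0, runs 0→7
J2: waits 7, runs 7→16
J3: waits 16, runs 16→22
J4: waits 22, runs 22→26
J5: waits 26, runs 26→34
Sum = 0+7+16+22+26 = 71.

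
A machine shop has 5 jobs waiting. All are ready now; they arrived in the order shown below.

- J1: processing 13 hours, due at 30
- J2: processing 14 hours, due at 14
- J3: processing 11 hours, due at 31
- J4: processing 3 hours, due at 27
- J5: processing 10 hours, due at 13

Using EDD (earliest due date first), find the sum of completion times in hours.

152

EDD (increasing due date): J5 J2 J4 J1 J3.
J5: 0→10
J2: 10→24
J4: 24→27
J1: 27→40
J3: 40→51
Sum = 10+24+27+40+51 = 152.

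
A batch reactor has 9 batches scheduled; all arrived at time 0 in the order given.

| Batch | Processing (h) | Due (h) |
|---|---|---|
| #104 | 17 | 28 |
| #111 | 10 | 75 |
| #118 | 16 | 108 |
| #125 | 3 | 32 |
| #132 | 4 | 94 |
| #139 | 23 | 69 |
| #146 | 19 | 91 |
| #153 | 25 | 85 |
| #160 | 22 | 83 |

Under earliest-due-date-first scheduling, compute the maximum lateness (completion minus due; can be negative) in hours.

EDD (increasing due date): #104 #125 #139 #111 #160 #153 #146 #132 #118.
#104: 0→17, due 28, lateness -11
#125: 17→20, due 32, lateness -12
#139: 20→43, due 69, lateness -26
#111: 43→53, due 75, lateness -22
#160: 53→75, due 83, lateness -8
#153: 75→100, due 85, lateness 15
#146: 100→119, due 91, lateness 28
#132: 119→123, due 94, lateness 29
#118: 123→139, due 108, lateness 31
Maximum = 31.

31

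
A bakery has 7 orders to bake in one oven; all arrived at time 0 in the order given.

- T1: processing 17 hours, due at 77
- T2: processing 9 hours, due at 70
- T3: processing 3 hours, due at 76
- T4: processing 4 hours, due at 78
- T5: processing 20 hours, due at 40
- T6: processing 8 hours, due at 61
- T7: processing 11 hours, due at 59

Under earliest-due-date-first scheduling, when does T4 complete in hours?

72

EDD (increasing due date): T5 T7 T6 T2 T3 T1 T4.
T5: 0→20
T7: 20→31
T6: 31→39
T2: 39→48
T3: 48→51
T1: 51→68
T4: 68→72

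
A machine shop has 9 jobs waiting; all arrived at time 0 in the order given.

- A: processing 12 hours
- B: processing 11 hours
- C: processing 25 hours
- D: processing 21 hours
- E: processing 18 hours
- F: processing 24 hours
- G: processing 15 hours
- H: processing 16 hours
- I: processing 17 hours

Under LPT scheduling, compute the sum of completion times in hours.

901

LPT (decreasing processing time): C F D E I H G A B.
C: 0→25
F: 25→49
D: 49→70
E: 70→88
I: 88→105
H: 105→121
G: 121→136
A: 136→148
B: 148→159
Sum = 25+49+70+88+105+121+136+148+159 = 901.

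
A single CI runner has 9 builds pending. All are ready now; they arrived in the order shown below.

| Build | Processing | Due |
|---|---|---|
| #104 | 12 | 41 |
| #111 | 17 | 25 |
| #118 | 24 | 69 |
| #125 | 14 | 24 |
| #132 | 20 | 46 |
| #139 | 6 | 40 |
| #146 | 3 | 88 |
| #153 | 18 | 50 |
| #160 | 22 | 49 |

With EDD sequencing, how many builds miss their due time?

EDD (increasing due date): #125 #111 #139 #104 #132 #160 #153 #118 #146.
#125: 0→14, due 24, tardiness 0
#111: 14→31, due 25, tardiness 6
#139: 31→37, due 40, tardiness 0
#104: 37→49, due 41, tardiness 8
#132: 49→69, due 46, tardiness 23
#160: 69→91, due 49, tardiness 42
#153: 91→109, due 50, tardiness 59
#118: 109→133, due 69, tardiness 64
#146: 133→136, due 88, tardiness 48
Late builds: 7.

7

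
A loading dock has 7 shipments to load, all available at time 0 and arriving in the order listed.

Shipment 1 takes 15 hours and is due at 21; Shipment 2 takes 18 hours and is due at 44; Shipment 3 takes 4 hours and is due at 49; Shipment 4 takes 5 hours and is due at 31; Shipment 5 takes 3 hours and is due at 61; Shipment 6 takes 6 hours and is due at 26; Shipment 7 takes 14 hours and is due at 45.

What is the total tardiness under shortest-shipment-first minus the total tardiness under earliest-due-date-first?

SPT (increasing processing time): Shipment 5 Shipment 3 Shipment 4 Shipment 6 Shipment 7 Shipment 1 Shipment 2.
Shipment 5: 0→3, due 61, tardiness 0
Shipment 3: 3→7, due 49, tardiness 0
Shipment 4: 7→12, due 31, tardiness 0
Shipment 6: 12→18, due 26, tardiness 0
Shipment 7: 18→32, due 45, tardiness 0
Shipment 1: 32→47, due 21, tardiness 26
Shipment 2: 47→65, due 44, tardiness 21
Sum = 0+0+0+0+0+26+21 = 47.
EDD (increasing due date): Shipment 1 Shipment 6 Shipment 4 Shipment 2 Shipment 7 Shipment 3 Shipment 5.
Shipment 1: 0→15, due 21, tardiness 0
Shipment 6: 15→21, due 26, tardiness 0
Shipment 4: 21→26, due 31, tardiness 0
Shipment 2: 26→44, due 44, tardiness 0
Shipment 7: 44→58, due 45, tardiness 13
Shipment 3: 58→62, due 49, tardiness 13
Shipment 5: 62→65, due 61, tardiness 4
Sum = 0+0+0+0+13+13+4 = 30.
Difference = 47 − 30 = 17.

17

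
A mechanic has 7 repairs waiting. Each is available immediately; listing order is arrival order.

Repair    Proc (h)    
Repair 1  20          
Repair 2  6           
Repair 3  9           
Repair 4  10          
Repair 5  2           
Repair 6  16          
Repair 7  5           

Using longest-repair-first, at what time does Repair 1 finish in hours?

20

LPT (decreasing processing time): Repair 1 Repair 6 Repair 4 Repair 3 Repair 2 Repair 7 Repair 5.
Repair 1: 0→20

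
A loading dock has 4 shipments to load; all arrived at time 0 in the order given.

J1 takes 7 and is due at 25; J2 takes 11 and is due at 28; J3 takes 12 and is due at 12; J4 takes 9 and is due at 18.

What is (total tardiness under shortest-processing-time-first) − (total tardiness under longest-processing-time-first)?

-1

SPT (increasing processing time): J1 J4 J2 J3.
J1: 0→7, due 25, tardiness 0
J4: 7→16, due 18, tardiness 0
J2: 16→27, due 28, tardiness 0
J3: 27→39, due 12, tardiness 27
Sum = 0+0+0+27 = 27.
LPT (decreasing processing time): J3 J2 J4 J1.
J3: 0→12, due 12, tardiness 0
J2: 12→23, due 28, tardiness 0
J4: 23→32, due 18, tardiness 14
J1: 32→39, due 25, tardiness 14
Sum = 0+0+14+14 = 28.
Difference = 27 − 28 = -1.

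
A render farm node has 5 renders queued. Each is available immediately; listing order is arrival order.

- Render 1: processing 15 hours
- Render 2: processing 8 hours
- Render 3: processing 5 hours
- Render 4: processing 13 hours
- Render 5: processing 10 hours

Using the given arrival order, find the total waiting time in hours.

FIFO (arrival order): Render 1 Render 2 Render 3 Render 4 Render 5.
Render 1: waits 0, runs 0→15
Render 2: waits 15, runs 15→23
Render 3: waits 23, runs 23→28
Render 4: waits 28, runs 28→41
Render 5: waits 41, runs 41→51
Sum = 0+15+23+28+41 = 107.

107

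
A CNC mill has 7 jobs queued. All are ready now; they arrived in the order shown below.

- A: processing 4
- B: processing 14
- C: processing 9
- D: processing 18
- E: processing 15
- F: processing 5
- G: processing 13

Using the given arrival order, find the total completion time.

297

FIFO (arrival order): A B C D E F G.
A: 0→4
B: 4→18
C: 18→27
D: 27→45
E: 45→60
F: 60→65
G: 65→78
Sum = 4+18+27+45+60+65+78 = 297.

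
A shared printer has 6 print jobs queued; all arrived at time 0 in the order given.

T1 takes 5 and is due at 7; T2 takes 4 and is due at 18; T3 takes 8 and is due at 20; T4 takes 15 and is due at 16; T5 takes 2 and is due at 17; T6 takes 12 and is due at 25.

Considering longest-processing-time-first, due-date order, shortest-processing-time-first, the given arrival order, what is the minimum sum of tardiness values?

40

LPT (decreasing processing time): T4 T6 T3 T1 T2 T5.
T4: 0→15, due 16, tardiness 0
T6: 15→27, due 25, tardiness 2
T3: 27→35, due 20, tardiness 15
T1: 35→40, due 7, tardiness 33
T2: 40→44, due 18, tardiness 26
T5: 44→46, due 17, tardiness 29
Sum = 0+2+15+33+26+29 = 105.
EDD (increasing due date): T1 T4 T5 T2 T3 T6.
T1: 0→5, due 7, tardiness 0
T4: 5→20, due 16, tardiness 4
T5: 20→22, due 17, tardiness 5
T2: 22→26, due 18, tardiness 8
T3: 26→34, due 20, tardiness 14
T6: 34→46, due 25, tardiness 21
Sum = 0+4+5+8+14+21 = 52.
SPT (increasing processing time): T5 T2 T1 T3 T6 T4.
T5: 0→2, due 17, tardiness 0
T2: 2→6, due 18, tardiness 0
T1: 6→11, due 7, tardiness 4
T3: 11→19, due 20, tardiness 0
T6: 19→31, due 25, tardiness 6
T4: 31→46, due 16, tardiness 30
Sum = 0+0+4+0+6+30 = 40.
FIFO (arrival order): T1 T2 T3 T4 T5 T6.
T1: 0→5, due 7, tardiness 0
T2: 5→9, due 18, tardiness 0
T3: 9→17, due 20, tardiness 0
T4: 17→32, due 16, tardiness 16
T5: 32→34, due 17, tardiness 17
T6: 34→46, due 25, tardiness 21
Sum = 0+0+0+16+17+21 = 54.
LPT 105, EDD 52, SPT 40, FIFO 54 → minimum 40.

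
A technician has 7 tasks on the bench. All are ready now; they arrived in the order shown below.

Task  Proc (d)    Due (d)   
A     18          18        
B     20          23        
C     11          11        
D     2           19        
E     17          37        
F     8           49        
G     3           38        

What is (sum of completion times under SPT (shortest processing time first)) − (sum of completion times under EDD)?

-117

SPT (increasing processing time): D G F C E A B.
D: 0→2
G: 2→5
F: 5→13
C: 13→24
E: 24→41
A: 41→59
B: 59→79
Sum = 2+5+13+24+41+59+79 = 223.
EDD (increasing due date): C A D B E G F.
C: 0→11
A: 11→29
D: 29→31
B: 31→51
E: 51→68
G: 68→71
F: 71→79
Sum = 11+29+31+51+68+71+79 = 340.
Difference = 223 − 340 = -117.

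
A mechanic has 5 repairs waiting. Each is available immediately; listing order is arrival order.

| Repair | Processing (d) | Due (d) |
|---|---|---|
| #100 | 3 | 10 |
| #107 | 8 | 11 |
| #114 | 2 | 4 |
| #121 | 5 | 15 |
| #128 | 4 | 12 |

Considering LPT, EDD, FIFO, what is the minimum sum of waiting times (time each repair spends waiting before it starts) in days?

LPT (decreasing processing time): #107 #121 #128 #100 #114.
#107: waits 0, runs 0→8
#121: waits 8, runs 8→13
#128: waits 13, runs 13→17
#100: waits 17, runs 17→20
#114: waits 20, runs 20→22
Sum = 0+8+13+17+20 = 58.
EDD (increasing due date): #114 #100 #107 #128 #121.
#114: waits 0, runs 0→2
#100: waits 2, runs 2→5
#107: waits 5, runs 5→13
#128: waits 13, runs 13→17
#121: waits 17, runs 17→22
Sum = 0+2+5+13+17 = 37.
FIFO (arrival order): #100 #107 #114 #121 #128.
#100: waits 0, runs 0→3
#107: waits 3, runs 3→11
#114: waits 11, runs 11→13
#121: waits 13, runs 13→18
#128: waits 18, runs 18→22
Sum = 0+3+11+13+18 = 45.
LPT 58, EDD 37, FIFO 45 → minimum 37.

37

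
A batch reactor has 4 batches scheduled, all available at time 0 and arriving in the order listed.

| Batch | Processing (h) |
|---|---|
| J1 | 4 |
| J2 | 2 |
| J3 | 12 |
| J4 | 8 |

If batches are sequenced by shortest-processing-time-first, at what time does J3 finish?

SPT (increasing processing time): J2 J1 J4 J3.
J2: 0→2
J1: 2→6
J4: 6→14
J3: 14→26

26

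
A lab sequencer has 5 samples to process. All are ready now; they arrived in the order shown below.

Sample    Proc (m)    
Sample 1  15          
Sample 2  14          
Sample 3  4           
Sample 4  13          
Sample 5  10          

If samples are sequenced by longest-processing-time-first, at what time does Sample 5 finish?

LPT (decreasing processing time): Sample 1 Sample 2 Sample 4 Sample 5 Sample 3.
Sample 1: 0→15
Sample 2: 15→29
Sample 4: 29→42
Sample 5: 42→52

52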